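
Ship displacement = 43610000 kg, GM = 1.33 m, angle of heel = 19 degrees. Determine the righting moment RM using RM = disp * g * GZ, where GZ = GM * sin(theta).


Formula: GZ = GM * sin(theta); RM = disp * g * GZ
Step 1 — GZ = 1.33 * sin(19°) = 1.33 * 0.325568 = 0.433005 m
Step 2 — RM = 43610000 * 9.81 * 0.433005 ≈ 185250000 N·m (5 s.f.)

185250000 N·m


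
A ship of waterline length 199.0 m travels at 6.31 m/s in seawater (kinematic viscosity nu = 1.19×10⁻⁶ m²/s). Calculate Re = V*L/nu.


Formula: Re = V * L / nu
Step 1 — V * L = 6.31 * 199.0 = 1255.69 m^2/s
Step 2 — Re = 1255.69 / 1.19e-6 = 1.06e+09

1.06e+09


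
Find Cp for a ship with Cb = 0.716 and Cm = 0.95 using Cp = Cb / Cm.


Formula: Cp = Cb / Cm
Substituting: Cp = 0.716 / 0.95
Result: Cp ≈ 0.75368 (5 s.f.)

0.75368


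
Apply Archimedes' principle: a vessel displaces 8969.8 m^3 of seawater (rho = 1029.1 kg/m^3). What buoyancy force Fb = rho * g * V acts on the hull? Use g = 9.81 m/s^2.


Formula: Fb = rho * g * V
Substituting: Fb = 1029.1 * 9.81 * 8969.8
Intermediate: 1029.1 * 9.81 = 10095.471
Result: Fb = 10095.471 * 8969.8 ≈ 90554000 N (5 s.f.)

90554000 N


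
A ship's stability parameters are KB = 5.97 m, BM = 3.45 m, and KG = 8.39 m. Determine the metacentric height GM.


Formula: GM = KB + BM - KG
Step 1 — KM = KB + BM = 5.97 + 3.45 = 9.42 m
Step 2 — GM = KM - KG = 9.42 - 8.39 = 1.03 m

1.03 m


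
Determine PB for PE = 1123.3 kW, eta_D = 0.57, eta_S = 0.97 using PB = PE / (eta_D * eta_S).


Formula: PB = PE / (eta_D * eta_S)
Step 1 — combined efficiency = eta_D * eta_S = 0.57 * 0.97 = 0.5529
Step 2 — PB = 1123.3 / 0.5529 ≈ 2031.7 kW (5 s.f.)

2031.7 kW


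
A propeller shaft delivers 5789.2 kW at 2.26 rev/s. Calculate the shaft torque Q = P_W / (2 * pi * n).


Formula: Q = P_W / (2 * pi * n)
Step 1 — P_W = 5789.2 kW * 1000 = 5789200.0 W
Step 2 — 2 * pi * n = 2 * pi * 2.26 = 14.199999
Step 3 — Q = 5789200.0 / 14.199999 ≈ 407690 N·m (5 s.f.)

407690 N·m


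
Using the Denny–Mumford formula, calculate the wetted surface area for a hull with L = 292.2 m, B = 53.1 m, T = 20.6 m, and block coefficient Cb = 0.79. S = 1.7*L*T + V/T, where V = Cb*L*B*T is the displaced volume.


Formula: S = 1.7*L*T + V/T with V = Cb*L*B*T, i.e. S = L * (1.7*T + Cb*B)
Step 1 — 1.7*T = 1.7 * 20.6 = 35.02 m
Step 2 — Cb*B = 0.79 * 53.1 = 41.949 m
Step 3 — 1.7*T + Cb*B = 35.02 + 41.949 = 76.969 m
Step 4 — S = 292.2 * 76.969 ≈ 22490 m^2 (5 s.f.)

22490 m^2


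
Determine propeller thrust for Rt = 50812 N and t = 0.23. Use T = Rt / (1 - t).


Formula: T = Rt / (1 - t)
Step 1 — (1 - t) = 1 - 0.23 = 0.77
Step 2 — T = 50812 / 0.77 ≈ 65990 N (5 s.f.)

65990 N


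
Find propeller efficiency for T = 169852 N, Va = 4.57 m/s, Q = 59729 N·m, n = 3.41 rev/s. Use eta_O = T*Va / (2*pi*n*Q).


Formula: eta = T * Va / (2 * pi * n * Q)
Step 1 — numerator = T * Va = 169852 * 4.57 = 776223.64
Step 2 — 2 * pi * n = 2 * pi * 3.41 = 21.425662
Step 3 — denominator = 21.425662 * 59729 = 1279733.37
Step 4 — eta = 776223.64 / 1279733.37 ≈ 0.60655 (5 s.f.)

0.60655


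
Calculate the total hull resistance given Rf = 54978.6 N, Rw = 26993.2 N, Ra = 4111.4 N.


Formula: Rt = Rf + Rw + Ra
Substituting: Rt = 54978.6 + 26993.2 + 4111.4
Result: Rt = 86083.2 N

86083.2 N


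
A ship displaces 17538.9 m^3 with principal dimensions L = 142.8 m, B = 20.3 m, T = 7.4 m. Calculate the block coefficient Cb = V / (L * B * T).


Formula: Cb = V / (L * B * T)
Step 1 — L * B * T = 142.8 * 20.3 * 7.4 = 21451.416 m^3
Step 2 — Cb = 17538.9 / 21451.416 ≈ 0.81761 (5 s.f.)

0.81761


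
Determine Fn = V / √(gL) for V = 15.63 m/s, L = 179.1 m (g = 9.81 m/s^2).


Formula: Fn = V / sqrt(g * L)
Step 1 — g * L = 9.81 * 179.1 = 1756.971
Step 2 — sqrt(g * L) = sqrt(1756.971) = 41.916238
Step 3 — Fn = 15.63 / 41.916238 ≈ 0.37289 (5 s.f.)

0.37289


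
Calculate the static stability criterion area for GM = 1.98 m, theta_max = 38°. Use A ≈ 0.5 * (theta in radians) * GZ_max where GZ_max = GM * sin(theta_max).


Formula: GZ_max = GM * sin(theta); Area = 0.5 * theta_rad * GZ_max
Step 1 — GZ_max = 1.98 * sin(38°) = 1.98 * 0.615661 = 1.219009 m
Step 2 — theta_rad = 38 * pi/180 = 0.663225 rad
Step 3 — Area = 0.5 * 0.663225 * 1.219009 ≈ 0.40424 m·rad (5 s.f.)

0.40424 m·rad


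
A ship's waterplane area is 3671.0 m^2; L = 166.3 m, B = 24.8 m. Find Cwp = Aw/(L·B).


Formula: Cwp = Aw / (L * B)
Step 1 — L * B = 166.3 * 24.8 = 4124.24 m^2
Step 2 — Cwp = 3671.0 / 4124.24 ≈ 0.89010 (5 s.f.)

0.89010


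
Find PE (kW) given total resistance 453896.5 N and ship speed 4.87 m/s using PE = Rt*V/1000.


Formula: PE = Rt * V / 1000 (kW)
Step 1 — PE (W) = 453896.5 * 4.87 = 2210475.955 W
Step 2 — PE (kW) = 2210475.955 / 1000 ≈ 2210.5 kW (5 s.f.)

2210.5 kW


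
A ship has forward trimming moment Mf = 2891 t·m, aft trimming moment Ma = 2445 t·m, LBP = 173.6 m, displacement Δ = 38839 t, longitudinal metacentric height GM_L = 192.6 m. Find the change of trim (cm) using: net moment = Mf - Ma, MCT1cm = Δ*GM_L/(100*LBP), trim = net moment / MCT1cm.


Formula: net trimming moment = Mf - Ma; MCT1cm = Δ*GM_L/(100*LBP); trim = net moment / MCT1cm
Step 1 — net trimming moment = 2891 - 2445 = 446 t·m
Step 2 — MCT1cm = 38839 * 192.6 / (100 * 173.6) = 430.8981 t·m/cm
Step 3 — trim = 446 / 430.8981 ≈ 1.0350 cm (5 s.f.)

1.0350 cm


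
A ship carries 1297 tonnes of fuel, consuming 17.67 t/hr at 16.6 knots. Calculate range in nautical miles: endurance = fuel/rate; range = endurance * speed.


Formula: endurance = fuel / rate; range = endurance * speed
Step 1 — endurance = 1297 / 17.67 = 73.4012 hours
Step 2 — range = 73.4012 * 16.6 ≈ 1218.5 nautical miles (5 s.f.)

1218.5 NM


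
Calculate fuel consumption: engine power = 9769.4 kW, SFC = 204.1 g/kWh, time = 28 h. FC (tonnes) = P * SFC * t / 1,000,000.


Formula: FC (tonnes) = P * SFC * t / 1,000,000
Step 1 — P * SFC * t = 9769.4 * 204.1 * 28 = 55830167.12 g
Step 2 — FC (tonnes) = 55830167.12 / 1,000,000 ≈ 55.830 tonnes (5 s.f.)

55.830 tonnes


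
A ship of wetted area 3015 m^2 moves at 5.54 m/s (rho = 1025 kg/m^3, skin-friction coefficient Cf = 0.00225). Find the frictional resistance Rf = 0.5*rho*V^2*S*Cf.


Formula: Rf = 0.5 * rho * V^2 * S * Cf
Step 1 — V^2 = 5.54^2 = 30.6916
Step 2 — 0.5 * rho * V^2 = 0.5 * 1025 * 30.6916 = 15729.445
Step 3 — Rf = 15729.445 * 3015 * 0.00225 ≈ 106700 N (5 s.f.)

106700 N


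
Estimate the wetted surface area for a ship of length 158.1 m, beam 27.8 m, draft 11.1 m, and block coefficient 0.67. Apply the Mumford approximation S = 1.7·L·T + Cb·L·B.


Formula: S = 1.7*L*T + V/T with V = Cb*L*B*T, i.e. S = L * (1.7*T + Cb*B)
Step 1 — 1.7*T = 1.7 * 11.1 = 18.87 m
Step 2 — Cb*B = 0.67 * 27.8 = 18.626 m
Step 3 — 1.7*T + Cb*B = 18.87 + 18.626 = 37.496 m
Step 4 — S = 158.1 * 37.496 ≈ 5928.1 m^2 (5 s.f.)

5928.1 m^2


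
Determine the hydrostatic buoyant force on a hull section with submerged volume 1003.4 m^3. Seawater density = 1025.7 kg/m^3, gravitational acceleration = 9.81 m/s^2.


Formula: Fb = rho * g * V
Substituting: Fb = 1025.7 * 9.81 * 1003.4
Intermediate: 1025.7 * 9.81 = 10062.117
Result: Fb = 10062.117 * 1003.4 ≈ 10096000 N (5 s.f.)

10096000 N


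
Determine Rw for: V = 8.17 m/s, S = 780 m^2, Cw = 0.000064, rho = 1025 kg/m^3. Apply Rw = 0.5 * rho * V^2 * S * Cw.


Formula: Rw = 0.5 * rho * V^2 * S * Cw
Step 1 — V^2 = 8.17^2 = 66.7489
Step 2 — 0.5 * rho * V^2 = 0.5 * 1025 * 66.7489 = 34208.81125
Step 3 — Rw = 34208.81125 * 780 * 0.000064 ≈ 1707.7 N (5 s.f.)

1707.7 N


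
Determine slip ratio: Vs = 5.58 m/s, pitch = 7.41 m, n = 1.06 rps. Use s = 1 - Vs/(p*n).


Formula: s = 1 - Vs / (p * n)
Step 1 — p * n = 7.41 * 1.06 = 7.8546
Step 2 — Vs / (p*n) = 5.58 / 7.8546 = 0.710412 (6 d.p.)
Step 3 — s = 1 - 0.710412 = 0.289588

0.289588


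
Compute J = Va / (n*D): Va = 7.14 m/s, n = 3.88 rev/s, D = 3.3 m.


Formula: J = Va / (n * D)
Step 1 — n * D = 3.88 * 3.3 = 12.804
Step 2 — J = 7.14 / 12.804 ≈ 0.55764 (5 s.f.)

0.55764


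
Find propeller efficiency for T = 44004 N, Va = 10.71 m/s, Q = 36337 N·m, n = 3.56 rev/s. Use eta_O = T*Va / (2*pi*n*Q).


Formula: eta = T * Va / (2 * pi * n * Q)
Step 1 — numerator = T * Va = 44004 * 10.71 = 471282.84
Step 2 — 2 * pi * n = 2 * pi * 3.56 = 22.36814
Step 3 — denominator = 22.36814 * 36337 = 812791.1
Step 4 — eta = 471282.84 / 812791.1 ≈ 0.57983 (5 s.f.)

0.57983


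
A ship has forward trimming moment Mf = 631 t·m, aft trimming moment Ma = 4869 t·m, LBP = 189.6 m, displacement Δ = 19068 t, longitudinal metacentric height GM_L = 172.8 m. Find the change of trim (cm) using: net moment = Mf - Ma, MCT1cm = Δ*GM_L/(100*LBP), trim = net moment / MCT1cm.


Formula: net trimming moment = Mf - Ma; MCT1cm = Δ*GM_L/(100*LBP); trim = net moment / MCT1cm
Step 1 — net trimming moment = 631 - 4869 = -4238 t·m
Step 2 — MCT1cm = 19068 * 172.8 / (100 * 189.6) = 173.7843 t·m/cm
Step 3 — trim = -4238 / 173.7843 ≈ -24.387 cm (5 s.f.)

-24.387 cm


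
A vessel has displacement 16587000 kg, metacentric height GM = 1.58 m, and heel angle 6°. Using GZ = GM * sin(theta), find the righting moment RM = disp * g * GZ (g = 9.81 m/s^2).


Formula: GZ = GM * sin(theta); RM = disp * g * GZ
Step 1 — GZ = 1.58 * sin(6°) = 1.58 * 0.104528 = 0.165154 m
Step 2 — RM = 16587000 * 9.81 * 0.165154 ≈ 26874000 N·m (5 s.f.)

26874000 N·m


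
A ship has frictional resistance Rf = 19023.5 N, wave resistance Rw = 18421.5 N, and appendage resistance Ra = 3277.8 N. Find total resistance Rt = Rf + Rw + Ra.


Formula: Rt = Rf + Rw + Ra
Substituting: Rt = 19023.5 + 18421.5 + 3277.8
Result: Rt = 40722.8 N

40722.8 N


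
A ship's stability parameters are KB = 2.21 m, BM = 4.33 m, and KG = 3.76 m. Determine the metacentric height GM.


Formula: GM = KB + BM - KG
Step 1 — KM = KB + BM = 2.21 + 4.33 = 6.54 m
Step 2 — GM = KM - KG = 6.54 - 3.76 = 2.78 m

2.78 m


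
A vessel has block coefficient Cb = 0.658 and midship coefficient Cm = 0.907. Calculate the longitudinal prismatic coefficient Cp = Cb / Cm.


Formula: Cp = Cb / Cm
Substituting: Cp = 0.658 / 0.907
Result: Cp ≈ 0.72547 (5 s.f.)

0.72547


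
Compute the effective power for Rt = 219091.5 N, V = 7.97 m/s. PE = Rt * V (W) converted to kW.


Formula: PE = Rt * V / 1000 (kW)
Step 1 — PE (W) = 219091.5 * 7.97 = 1746159.255 W
Step 2 — PE (kW) = 1746159.255 / 1000 ≈ 1746.2 kW (5 s.f.)

1746.2 kW


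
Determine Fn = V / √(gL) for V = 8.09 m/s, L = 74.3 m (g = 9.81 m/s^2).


Formula: Fn = V / sqrt(g * L)
Step 1 — g * L = 9.81 * 74.3 = 728.883
Step 2 — sqrt(g * L) = sqrt(728.883) = 26.997833
Step 3 — Fn = 8.09 / 26.997833 ≈ 0.29965 (5 s.f.)

0.29965


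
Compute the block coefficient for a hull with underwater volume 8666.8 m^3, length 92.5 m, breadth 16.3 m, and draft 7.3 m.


Formula: Cb = V / (L * B * T)
Step 1 — L * B * T = 92.5 * 16.3 * 7.3 = 11006.575 m^3
Step 2 — Cb = 8666.8 / 11006.575 ≈ 0.78742 (5 s.f.)

0.78742


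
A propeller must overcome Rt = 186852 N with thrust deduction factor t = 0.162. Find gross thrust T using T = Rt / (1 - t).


Formula: T = Rt / (1 - t)
Step 1 — (1 - t) = 1 - 0.162 = 0.838
Step 2 — T = 186852 / 0.838 ≈ 222970 N (5 s.f.)

222970 N


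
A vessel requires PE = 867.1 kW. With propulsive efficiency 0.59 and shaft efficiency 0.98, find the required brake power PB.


Formula: PB = PE / (eta_D * eta_S)
Step 1 — combined efficiency = eta_D * eta_S = 0.59 * 0.98 = 0.5782
Step 2 — PB = 867.1 / 0.5782 ≈ 1499.7 kW (5 s.f.)

1499.7 kW


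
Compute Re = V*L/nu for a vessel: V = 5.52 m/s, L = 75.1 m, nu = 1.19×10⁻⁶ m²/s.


Formula: Re = V * L / nu
Step 1 — V * L = 5.52 * 75.1 = 414.552 m^2/s
Step 2 — Re = 414.552 / 1.19e-6 = 3.48e+08

3.48e+08


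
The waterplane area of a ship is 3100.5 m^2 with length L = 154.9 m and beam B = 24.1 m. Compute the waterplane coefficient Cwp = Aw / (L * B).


Formula: Cwp = Aw / (L * B)
Step 1 — L * B = 154.9 * 24.1 = 3733.09 m^2
Step 2 — Cwp = 3100.5 / 3733.09 ≈ 0.83055 (5 s.f.)

0.83055


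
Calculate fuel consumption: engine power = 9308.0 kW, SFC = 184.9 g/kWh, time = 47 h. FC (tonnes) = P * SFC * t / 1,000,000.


Formula: FC (tonnes) = P * SFC * t / 1,000,000
Step 1 — P * SFC * t = 9308.0 * 184.9 * 47 = 80889312.4 g
Step 2 — FC (tonnes) = 80889312.4 / 1,000,000 ≈ 80.889 tonnes (5 s.f.)

80.889 tonnes


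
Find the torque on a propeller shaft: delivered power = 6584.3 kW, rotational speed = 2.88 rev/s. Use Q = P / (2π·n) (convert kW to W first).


Formula: Q = P_W / (2 * pi * n)
Step 1 — P_W = 6584.3 kW * 1000 = 6584300.0 W
Step 2 — 2 * pi * n = 2 * pi * 2.88 = 18.095574
Step 3 — Q = 6584300.0 / 18.095574 ≈ 363860 N·m (5 s.f.)

363860 N·m


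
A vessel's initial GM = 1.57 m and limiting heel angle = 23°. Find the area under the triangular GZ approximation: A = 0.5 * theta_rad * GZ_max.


Formula: GZ_max = GM * sin(theta); Area = 0.5 * theta_rad * GZ_max
Step 1 — GZ_max = 1.57 * sin(23°) = 1.57 * 0.390731 = 0.613448 m
Step 2 — theta_rad = 23 * pi/180 = 0.401426 rad
Step 3 — Area = 0.5 * 0.401426 * 0.613448 ≈ 0.12313 m·rad (5 s.f.)

0.12313 m·rad


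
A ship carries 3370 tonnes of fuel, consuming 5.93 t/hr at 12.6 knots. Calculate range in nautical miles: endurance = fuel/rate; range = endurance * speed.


Formula: endurance = fuel / rate; range = endurance * speed
Step 1 — endurance = 3370 / 5.93 = 568.2968 hours
Step 2 — range = 568.2968 * 12.6 ≈ 7160.5 nautical miles (5 s.f.)

7160.5 NM


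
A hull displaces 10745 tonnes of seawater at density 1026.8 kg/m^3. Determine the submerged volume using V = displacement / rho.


Formula: V = mass / rho
Step 1 — convert tonnes to kg: 10745 t * 1000 = 10745000 kg
Step 2 — V = 10745000 / 1026.8 ≈ 10465 m^3 (5 s.f.)

10465 m^3


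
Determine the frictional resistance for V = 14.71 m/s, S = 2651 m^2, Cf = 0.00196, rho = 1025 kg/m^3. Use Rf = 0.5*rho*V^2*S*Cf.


Formula: Rf = 0.5 * rho * V^2 * S * Cf
Step 1 — V^2 = 14.71^2 = 216.3841
Step 2 — 0.5 * rho * V^2 = 0.5 * 1025 * 216.3841 = 110896.85125
Step 3 — Rf = 110896.85125 * 2651 * 0.00196 ≈ 576220 N (5 s.f.)

576220 N


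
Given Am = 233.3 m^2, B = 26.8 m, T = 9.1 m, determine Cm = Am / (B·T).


Formula: Cm = Am / (B * T)
Step 1 — B * T = 26.8 * 9.1 = 243.88 m^2
Step 2 — Cm = 233.3 / 243.88 ≈ 0.95662 (5 s.f.)

0.95662


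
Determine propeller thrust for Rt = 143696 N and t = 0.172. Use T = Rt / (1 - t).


Formula: T = Rt / (1 - t)
Step 1 — (1 - t) = 1 - 0.172 = 0.828
Step 2 — T = 143696 / 0.828 ≈ 173550 N (5 s.f.)

173550 N


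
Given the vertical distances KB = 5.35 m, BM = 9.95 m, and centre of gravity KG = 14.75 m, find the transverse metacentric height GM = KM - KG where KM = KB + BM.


Formula: GM = KB + BM - KG
Step 1 — KM = KB + BM = 5.35 + 9.95 = 15.3 m
Step 2 — GM = KM - KG = 15.3 - 14.75 = 0.55 m

0.55 m


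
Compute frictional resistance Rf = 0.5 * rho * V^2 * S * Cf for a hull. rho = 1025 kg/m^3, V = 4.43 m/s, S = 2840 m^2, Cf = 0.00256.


Formula: Rf = 0.5 * rho * V^2 * S * Cf
Step 1 — V^2 = 4.43^2 = 19.6249
Step 2 — 0.5 * rho * V^2 = 0.5 * 1025 * 19.6249 = 10057.76125
Step 3 — Rf = 10057.76125 * 2840 * 0.00256 ≈ 73124 N (5 s.f.)

73124 N


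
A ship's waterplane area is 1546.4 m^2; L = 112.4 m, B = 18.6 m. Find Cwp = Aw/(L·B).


Formula: Cwp = Aw / (L * B)
Step 1 — L * B = 112.4 * 18.6 = 2090.64 m^2
Step 2 — Cwp = 1546.4 / 2090.64 ≈ 0.73968 (5 s.f.)

0.73968


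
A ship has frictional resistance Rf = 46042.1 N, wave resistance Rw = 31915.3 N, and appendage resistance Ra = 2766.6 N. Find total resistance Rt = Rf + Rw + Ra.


Formula: Rt = Rf + Rw + Ra
Substituting: Rt = 46042.1 + 31915.3 + 2766.6
Result: Rt = 80724.0 N

80724.0 N


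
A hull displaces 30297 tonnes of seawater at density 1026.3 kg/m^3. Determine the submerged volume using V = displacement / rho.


Formula: V = mass / rho
Step 1 — convert tonnes to kg: 30297 t * 1000 = 30297000 kg
Step 2 — V = 30297000 / 1026.3 ≈ 29521 m^3 (5 s.f.)

29521 m^3


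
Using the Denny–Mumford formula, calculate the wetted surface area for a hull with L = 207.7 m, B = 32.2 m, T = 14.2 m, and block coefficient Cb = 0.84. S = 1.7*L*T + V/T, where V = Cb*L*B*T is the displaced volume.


Formula: S = 1.7*L*T + V/T with V = Cb*L*B*T, i.e. S = L * (1.7*T + Cb*B)
Step 1 — 1.7*T = 1.7 * 14.2 = 24.14 m
Step 2 — Cb*B = 0.84 * 32.2 = 27.048 m
Step 3 — 1.7*T + Cb*B = 24.14 + 27.048 = 51.188 m
Step 4 — S = 207.7 * 51.188 ≈ 10632 m^2 (5 s.f.)

10632 m^2


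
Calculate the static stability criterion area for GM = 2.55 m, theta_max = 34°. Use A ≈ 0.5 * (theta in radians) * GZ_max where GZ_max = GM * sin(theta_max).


Formula: GZ_max = GM * sin(theta); Area = 0.5 * theta_rad * GZ_max
Step 1 — GZ_max = 2.55 * sin(34°) = 2.55 * 0.559193 = 1.425942 m
Step 2 — theta_rad = 34 * pi/180 = 0.593412 rad
Step 3 — Area = 0.5 * 0.593412 * 1.425942 ≈ 0.42309 m·rad (5 s.f.)

0.42309 m·rad


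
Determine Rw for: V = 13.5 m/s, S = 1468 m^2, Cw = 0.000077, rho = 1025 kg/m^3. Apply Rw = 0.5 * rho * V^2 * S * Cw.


Formula: Rw = 0.5 * rho * V^2 * S * Cw
Step 1 — V^2 = 13.5^2 = 182.25
Step 2 — 0.5 * rho * V^2 = 0.5 * 1025 * 182.25 = 93403.125
Step 3 — Rw = 93403.125 * 1468 * 0.000077 ≈ 10558 N (5 s.f.)

10558 N


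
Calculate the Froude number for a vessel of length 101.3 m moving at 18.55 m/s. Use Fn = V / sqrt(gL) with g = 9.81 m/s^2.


Formula: Fn = V / sqrt(g * L)
Step 1 — g * L = 9.81 * 101.3 = 993.753
Step 2 — sqrt(g * L) = sqrt(993.753) = 31.523848
Step 3 — Fn = 18.55 / 31.523848 ≈ 0.58844 (5 s.f.)

0.58844


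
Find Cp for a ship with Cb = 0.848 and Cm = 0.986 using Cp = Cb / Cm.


Formula: Cp = Cb / Cm
Substituting: Cp = 0.848 / 0.986
Result: Cp ≈ 0.86004 (5 s.f.)

0.86004


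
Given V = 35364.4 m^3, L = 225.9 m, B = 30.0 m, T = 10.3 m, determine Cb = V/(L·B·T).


Formula: Cb = V / (L * B * T)
Step 1 — L * B * T = 225.9 * 30.0 * 10.3 = 69803.1 m^3
Step 2 — Cb = 35364.4 / 69803.1 ≈ 0.50663 (5 s.f.)

0.50663


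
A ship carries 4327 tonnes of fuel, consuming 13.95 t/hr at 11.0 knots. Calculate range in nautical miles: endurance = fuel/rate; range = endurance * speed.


Formula: endurance = fuel / rate; range = endurance * speed
Step 1 — endurance = 4327 / 13.95 = 310.1792 hours
Step 2 — range = 310.1792 * 11.0 ≈ 3412.0 nautical miles (5 s.f.)

3412.0 NM


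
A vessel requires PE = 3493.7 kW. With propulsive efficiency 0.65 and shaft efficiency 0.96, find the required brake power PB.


Formula: PB = PE / (eta_D * eta_S)
Step 1 — combined efficiency = eta_D * eta_S = 0.65 * 0.96 = 0.624
Step 2 — PB = 3493.7 / 0.624 ≈ 5598.9 kW (5 s.f.)

5598.9 kW


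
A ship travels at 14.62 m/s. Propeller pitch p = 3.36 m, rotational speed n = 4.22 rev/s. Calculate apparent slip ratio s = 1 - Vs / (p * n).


Formula: s = 1 - Vs / (p * n)
Step 1 — p * n = 3.36 * 4.22 = 14.1792
Step 2 — Vs / (p*n) = 14.62 / 14.1792 = 1.031088 (6 d.p.)
Step 3 — s = 1 - 1.031088 = -0.031088

-0.031088


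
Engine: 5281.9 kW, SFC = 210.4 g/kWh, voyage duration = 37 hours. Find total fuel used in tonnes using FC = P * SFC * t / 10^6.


Formula: FC (tonnes) = P * SFC * t / 1,000,000
Step 1 — P * SFC * t = 5281.9 * 210.4 * 37 = 41118535.12 g
Step 2 — FC (tonnes) = 41118535.12 / 1,000,000 ≈ 41.119 tonnes (5 s.f.)

41.119 tonnes


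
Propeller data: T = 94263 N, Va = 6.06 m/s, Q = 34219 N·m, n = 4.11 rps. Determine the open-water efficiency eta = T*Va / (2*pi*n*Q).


Formula: eta = T * Va / (2 * pi * n * Q)
Step 1 — numerator = T * Va = 94263 * 6.06 = 571233.78
Step 2 — 2 * pi * n = 2 * pi * 4.11 = 25.823892
Step 3 — denominator = 25.823892 * 34219 = 883667.76
Step 4 — eta = 571233.78 / 883667.76 ≈ 0.64644 (5 s.f.)

0.64644


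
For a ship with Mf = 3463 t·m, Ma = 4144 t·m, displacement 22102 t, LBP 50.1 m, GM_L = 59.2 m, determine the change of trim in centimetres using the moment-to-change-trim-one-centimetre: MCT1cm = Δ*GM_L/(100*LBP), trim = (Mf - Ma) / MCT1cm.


Formula: net trimming moment = Mf - Ma; MCT1cm = Δ*GM_L/(100*LBP); trim = net moment / MCT1cm
Step 1 — net trimming moment = 3463 - 4144 = -681 t·m
Step 2 — MCT1cm = 22102 * 59.2 / (100 * 50.1) = 261.1653 t·m/cm
Step 3 — trim = -681 / 261.1653 ≈ -2.6075 cm (5 s.f.)

-2.6075 cm


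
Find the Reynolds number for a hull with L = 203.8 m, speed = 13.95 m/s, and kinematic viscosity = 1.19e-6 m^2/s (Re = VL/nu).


Formula: Re = V * L / nu
Step 1 — V * L = 13.95 * 203.8 = 2843.01 m^2/s
Step 2 — Re = 2843.01 / 1.19e-6 = 2.39e+09

2.39e+09


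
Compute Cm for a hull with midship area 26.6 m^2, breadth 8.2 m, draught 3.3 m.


Formula: Cm = Am / (B * T)
Step 1 — B * T = 8.2 * 3.3 = 27.06 m^2
Step 2 — Cm = 26.6 / 27.06 ≈ 0.98300 (5 s.f.)

0.98300


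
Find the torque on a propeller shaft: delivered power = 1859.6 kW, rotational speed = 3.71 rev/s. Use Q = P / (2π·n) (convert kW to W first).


Formula: Q = P_W / (2 * pi * n)
Step 1 — P_W = 1859.6 kW * 1000 = 1859600.0 W
Step 2 — 2 * pi * n = 2 * pi * 3.71 = 23.310617
Step 3 — Q = 1859600.0 / 23.310617 ≈ 79775 N·m (5 s.f.)

79775 N·m


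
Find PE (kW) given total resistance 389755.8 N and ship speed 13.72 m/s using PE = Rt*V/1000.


Formula: PE = Rt * V / 1000 (kW)
Step 1 — PE (W) = 389755.8 * 13.72 = 5347449.576 W
Step 2 — PE (kW) = 5347449.576 / 1000 ≈ 5347.4 kW (5 s.f.)

5347.4 kW


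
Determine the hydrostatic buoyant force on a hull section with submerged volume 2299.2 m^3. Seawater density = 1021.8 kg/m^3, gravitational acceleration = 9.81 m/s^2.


Formula: Fb = rho * g * V
Substituting: Fb = 1021.8 * 9.81 * 2299.2
Intermediate: 1021.8 * 9.81 = 10023.858
Result: Fb = 10023.858 * 2299.2 ≈ 23047000 N (5 s.f.)

23047000 N


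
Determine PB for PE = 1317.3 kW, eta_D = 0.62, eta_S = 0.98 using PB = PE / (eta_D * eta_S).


Formula: PB = PE / (eta_D * eta_S)
Step 1 — combined efficiency = eta_D * eta_S = 0.62 * 0.98 = 0.6076
Step 2 — PB = 1317.3 / 0.6076 ≈ 2168.0 kW (5 s.f.)

2168.0 kW


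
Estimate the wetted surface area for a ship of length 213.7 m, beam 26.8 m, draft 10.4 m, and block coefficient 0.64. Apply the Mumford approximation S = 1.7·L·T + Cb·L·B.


Formula: S = 1.7*L*T + V/T with V = Cb*L*B*T, i.e. S = L * (1.7*T + Cb*B)
Step 1 — 1.7*T = 1.7 * 10.4 = 17.68 m
Step 2 — Cb*B = 0.64 * 26.8 = 17.152 m
Step 3 — 1.7*T + Cb*B = 17.68 + 17.152 = 34.832 m
Step 4 — S = 213.7 * 34.832 ≈ 7443.6 m^2 (5 s.f.)

7443.6 m^2


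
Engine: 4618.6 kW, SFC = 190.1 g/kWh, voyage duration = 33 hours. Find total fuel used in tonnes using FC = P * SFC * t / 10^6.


Formula: FC (tonnes) = P * SFC * t / 1,000,000
Step 1 — P * SFC * t = 4618.6 * 190.1 * 33 = 28973863.38 g
Step 2 — FC (tonnes) = 28973863.38 / 1,000,000 ≈ 28.974 tonnes (5 s.f.)

28.974 tonnes


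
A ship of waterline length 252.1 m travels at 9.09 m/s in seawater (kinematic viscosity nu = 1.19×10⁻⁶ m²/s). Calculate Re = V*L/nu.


Formula: Re = V * L / nu
Step 1 — V * L = 9.09 * 252.1 = 2291.589 m^2/s
Step 2 — Re = 2291.589 / 1.19e-6 = 1.93e+09

1.93e+09


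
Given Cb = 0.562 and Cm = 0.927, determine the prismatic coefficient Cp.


Formula: Cp = Cb / Cm
Substituting: Cp = 0.562 / 0.927
Result: Cp ≈ 0.60626 (5 s.f.)

0.60626


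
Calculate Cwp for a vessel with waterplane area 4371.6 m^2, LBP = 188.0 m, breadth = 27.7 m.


Formula: Cwp = Aw / (L * B)
Step 1 — L * B = 188.0 * 27.7 = 5207.6 m^2
Step 2 — Cwp = 4371.6 / 5207.6 ≈ 0.83947 (5 s.f.)

0.83947


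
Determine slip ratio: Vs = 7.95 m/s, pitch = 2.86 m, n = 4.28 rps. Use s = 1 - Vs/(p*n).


Formula: s = 1 - Vs / (p * n)
Step 1 — p * n = 2.86 * 4.28 = 12.2408
Step 2 — Vs / (p*n) = 7.95 / 12.2408 = 0.649467 (6 d.p.)
Step 3 — s = 1 - 0.649467 = 0.350533

0.350533


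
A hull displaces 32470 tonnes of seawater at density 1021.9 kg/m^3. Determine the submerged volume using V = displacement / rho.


Formula: V = mass / rho
Step 1 — convert tonnes to kg: 32470 t * 1000 = 32470000 kg
Step 2 — V = 32470000 / 1021.9 ≈ 31774 m^3 (5 s.f.)

31774 m^3


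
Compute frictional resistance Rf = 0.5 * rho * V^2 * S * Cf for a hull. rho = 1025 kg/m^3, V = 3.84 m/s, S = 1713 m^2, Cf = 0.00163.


Formula: Rf = 0.5 * rho * V^2 * S * Cf
Step 1 — V^2 = 3.84^2 = 14.7456
Step 2 — 0.5 * rho * V^2 = 0.5 * 1025 * 14.7456 = 7557.12
Step 3 — Rf = 7557.12 * 1713 * 0.00163 ≈ 21101 N (5 s.f.)

21101 N


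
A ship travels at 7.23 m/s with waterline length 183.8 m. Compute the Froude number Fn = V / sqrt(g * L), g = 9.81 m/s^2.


Formula: Fn = V / sqrt(g * L)
Step 1 — g * L = 9.81 * 183.8 = 1803.078
Step 2 — sqrt(g * L) = sqrt(1803.078) = 42.462666
Step 3 — Fn = 7.23 / 42.462666 ≈ 0.17027 (5 s.f.)

0.17027


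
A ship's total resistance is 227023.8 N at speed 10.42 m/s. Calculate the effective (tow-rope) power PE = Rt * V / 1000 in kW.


Formula: PE = Rt * V / 1000 (kW)
Step 1 — PE (W) = 227023.8 * 10.42 = 2365587.996 W
Step 2 — PE (kW) = 2365587.996 / 1000 ≈ 2365.6 kW (5 s.f.)

2365.6 kW


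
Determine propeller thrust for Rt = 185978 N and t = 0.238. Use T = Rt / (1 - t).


Formula: T = Rt / (1 - t)
Step 1 — (1 - t) = 1 - 0.238 = 0.762
Step 2 — T = 185978 / 0.762 ≈ 244070 N (5 s.f.)

244070 N


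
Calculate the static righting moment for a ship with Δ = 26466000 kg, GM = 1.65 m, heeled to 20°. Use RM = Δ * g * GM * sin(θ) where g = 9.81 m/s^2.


Formula: GZ = GM * sin(theta); RM = disp * g * GZ
Step 1 — GZ = 1.65 * sin(20°) = 1.65 * 0.34202 = 0.564333 m
Step 2 — RM = 26466000 * 9.81 * 0.564333 ≈ 146520000 N·m (5 s.f.)

146520000 N·m


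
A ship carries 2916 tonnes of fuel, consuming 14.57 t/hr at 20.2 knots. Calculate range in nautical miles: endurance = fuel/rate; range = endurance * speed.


Formula: endurance = fuel / rate; range = endurance * speed
Step 1 — endurance = 2916 / 14.57 = 200.1373 hours
Step 2 — range = 200.1373 * 20.2 ≈ 4042.8 nautical miles (5 s.f.)

4042.8 NM


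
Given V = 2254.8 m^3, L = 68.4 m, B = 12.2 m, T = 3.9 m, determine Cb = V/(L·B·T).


Formula: Cb = V / (L * B * T)
Step 1 — L * B * T = 68.4 * 12.2 * 3.9 = 3254.472 m^3
Step 2 — Cb = 2254.8 / 3254.472 ≈ 0.69283 (5 s.f.)

0.69283


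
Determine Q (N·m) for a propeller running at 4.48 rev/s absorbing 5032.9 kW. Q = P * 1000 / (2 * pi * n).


Formula: Q = P_W / (2 * pi * n)
Step 1 — P_W = 5032.9 kW * 1000 = 5032900.0 W
Step 2 — 2 * pi * n = 2 * pi * 4.48 = 28.14867
Step 3 — Q = 5032900.0 / 28.14867 ≈ 178800 N·m (5 s.f.)

178800 N·m


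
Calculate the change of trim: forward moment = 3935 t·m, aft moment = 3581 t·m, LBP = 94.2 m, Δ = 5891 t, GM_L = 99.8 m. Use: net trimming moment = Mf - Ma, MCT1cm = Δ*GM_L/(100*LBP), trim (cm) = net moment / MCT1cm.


Formula: net trimming moment = Mf - Ma; MCT1cm = Δ*GM_L/(100*LBP); trim = net moment / MCT1cm
Step 1 — net trimming moment = 3935 - 3581 = 354 t·m
Step 2 — MCT1cm = 5891 * 99.8 / (100 * 94.2) = 62.4121 t·m/cm
Step 3 — trim = 354 / 62.4121 ≈ 5.6720 cm (5 s.f.)

5.6720 cm


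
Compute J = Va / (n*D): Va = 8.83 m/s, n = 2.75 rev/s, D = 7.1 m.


Formula: J = Va / (n * D)
Step 1 — n * D = 2.75 * 7.1 = 19.525
Step 2 — J = 8.83 / 19.525 ≈ 0.45224 (5 s.f.)

0.45224


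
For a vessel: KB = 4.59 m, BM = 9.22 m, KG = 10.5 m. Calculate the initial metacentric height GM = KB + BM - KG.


Formula: GM = KB + BM - KG
Step 1 — KM = KB + BM = 4.59 + 9.22 = 13.81 m
Step 2 — GM = KM - KG = 13.81 - 10.5 = 3.31 m

3.31 m


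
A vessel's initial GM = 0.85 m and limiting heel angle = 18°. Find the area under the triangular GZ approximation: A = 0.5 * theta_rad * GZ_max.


Formula: GZ_max = GM * sin(theta); Area = 0.5 * theta_rad * GZ_max
Step 1 — GZ_max = 0.85 * sin(18°) = 0.85 * 0.309017 = 0.262664 m
Step 2 — theta_rad = 18 * pi/180 = 0.314159 rad
Step 3 — Area = 0.5 * 0.314159 * 0.262664 ≈ 0.041259 m·rad (5 s.f.)

0.041259 m·rad


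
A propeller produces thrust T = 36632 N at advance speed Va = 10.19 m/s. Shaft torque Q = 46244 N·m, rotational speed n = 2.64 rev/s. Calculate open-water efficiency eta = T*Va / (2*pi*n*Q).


Formula: eta = T * Va / (2 * pi * n * Q)
Step 1 — numerator = T * Va = 36632 * 10.19 = 373280.08
Step 2 — 2 * pi * n = 2 * pi * 2.64 = 16.587609
Step 3 — denominator = 16.587609 * 46244 = 767077.39
Step 4 — eta = 373280.08 / 767077.39 ≈ 0.48663 (5 s.f.)

0.48663


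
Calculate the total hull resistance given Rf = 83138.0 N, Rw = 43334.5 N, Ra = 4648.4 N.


Formula: Rt = Rf + Rw + Ra
Substituting: Rt = 83138.0 + 43334.5 + 4648.4
Result: Rt = 131120.9 N

131120.9 N


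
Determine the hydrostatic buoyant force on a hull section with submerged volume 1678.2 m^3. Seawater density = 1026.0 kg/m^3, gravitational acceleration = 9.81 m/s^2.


Formula: Fb = rho * g * V
Substituting: Fb = 1026.0 * 9.81 * 1678.2
Intermediate: 1026.0 * 9.81 = 10065.06
Result: Fb = 10065.06 * 1678.2 ≈ 16891000 N (5 s.f.)

16891000 N


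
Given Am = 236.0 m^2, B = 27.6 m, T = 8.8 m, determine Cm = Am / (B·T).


Formula: Cm = Am / (B * T)
Step 1 — B * T = 27.6 * 8.8 = 242.88 m^2
Step 2 — Cm = 236.0 / 242.88 ≈ 0.97167 (5 s.f.)

0.97167


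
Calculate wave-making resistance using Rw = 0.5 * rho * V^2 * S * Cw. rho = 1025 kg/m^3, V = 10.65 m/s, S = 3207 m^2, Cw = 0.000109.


Formula: Rw = 0.5 * rho * V^2 * S * Cw
Step 1 — V^2 = 10.65^2 = 113.4225
Step 2 — 0.5 * rho * V^2 = 0.5 * 1025 * 113.4225 = 58129.03125
Step 3 — Rw = 58129.03125 * 3207 * 0.000109 ≈ 20320 N (5 s.f.)

20320 N


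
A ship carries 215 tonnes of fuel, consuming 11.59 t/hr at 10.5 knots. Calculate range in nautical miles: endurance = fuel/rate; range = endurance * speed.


Formula: endurance = fuel / rate; range = endurance * speed
Step 1 — endurance = 215 / 11.59 = 18.5505 hours
Step 2 — range = 18.5505 * 10.5 ≈ 194.78 nautical miles (5 s.f.)

194.78 NM


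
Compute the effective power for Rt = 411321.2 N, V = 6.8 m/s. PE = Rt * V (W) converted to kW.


Formula: PE = Rt * V / 1000 (kW)
Step 1 — PE (W) = 411321.2 * 6.8 = 2796984.16 W
Step 2 — PE (kW) = 2796984.16 / 1000 ≈ 2797.0 kW (5 s.f.)

2797.0 kW


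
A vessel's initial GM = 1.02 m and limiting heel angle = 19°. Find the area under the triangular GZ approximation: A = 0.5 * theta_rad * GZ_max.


Formula: GZ_max = GM * sin(theta); Area = 0.5 * theta_rad * GZ_max
Step 1 — GZ_max = 1.02 * sin(19°) = 1.02 * 0.325568 = 0.332079 m
Step 2 — theta_rad = 19 * pi/180 = 0.331613 rad
Step 3 — Area = 0.5 * 0.331613 * 0.332079 ≈ 0.055061 m·rad (5 s.f.)

0.055061 m·rad


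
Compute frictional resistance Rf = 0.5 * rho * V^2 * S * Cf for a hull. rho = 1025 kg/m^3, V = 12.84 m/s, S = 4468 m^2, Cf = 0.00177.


Formula: Rf = 0.5 * rho * V^2 * S * Cf
Step 1 — V^2 = 12.84^2 = 164.8656
Step 2 — 0.5 * rho * V^2 = 0.5 * 1025 * 164.8656 = 84493.62
Step 3 — Rf = 84493.62 * 4468 * 0.00177 ≈ 668210 N (5 s.f.)

668210 N


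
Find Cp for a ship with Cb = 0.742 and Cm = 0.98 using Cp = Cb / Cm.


Formula: Cp = Cb / Cm
Substituting: Cp = 0.742 / 0.98
Result: Cp ≈ 0.75714 (5 s.f.)

0.75714


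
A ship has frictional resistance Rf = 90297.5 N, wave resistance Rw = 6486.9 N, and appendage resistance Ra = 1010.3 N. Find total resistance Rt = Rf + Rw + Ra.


Formula: Rt = Rf + Rw + Ra
Substituting: Rt = 90297.5 + 6486.9 + 1010.3
Result: Rt = 97794.7 N

97794.7 N


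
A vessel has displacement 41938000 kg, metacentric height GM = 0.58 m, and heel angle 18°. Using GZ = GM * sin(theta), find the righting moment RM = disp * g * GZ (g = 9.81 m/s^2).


Formula: GZ = GM * sin(theta); RM = disp * g * GZ
Step 1 — GZ = 0.58 * sin(18°) = 0.58 * 0.309017 = 0.17923 m
Step 2 — RM = 41938000 * 9.81 * 0.17923 ≈ 73737000 N·m (5 s.f.)

73737000 N·m


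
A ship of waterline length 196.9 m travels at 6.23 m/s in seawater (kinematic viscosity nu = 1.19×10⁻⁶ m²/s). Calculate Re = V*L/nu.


Formula: Re = V * L / nu
Step 1 — V * L = 6.23 * 196.9 = 1226.687 m^2/s
Step 2 — Re = 1226.687 / 1.19e-6 = 1.03e+09

1.03e+09


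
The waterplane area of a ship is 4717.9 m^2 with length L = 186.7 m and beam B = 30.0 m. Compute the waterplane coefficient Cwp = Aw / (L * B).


Formula: Cwp = Aw / (L * B)
Step 1 — L * B = 186.7 * 30.0 = 5601.0 m^2
Step 2 — Cwp = 4717.9 / 5601.0 ≈ 0.84233 (5 s.f.)

0.84233


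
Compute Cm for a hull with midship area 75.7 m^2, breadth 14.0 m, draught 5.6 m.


Formula: Cm = Am / (B * T)
Step 1 — B * T = 14.0 * 5.6 = 78.4 m^2
Step 2 — Cm = 75.7 / 78.4 ≈ 0.96556 (5 s.f.)

0.96556


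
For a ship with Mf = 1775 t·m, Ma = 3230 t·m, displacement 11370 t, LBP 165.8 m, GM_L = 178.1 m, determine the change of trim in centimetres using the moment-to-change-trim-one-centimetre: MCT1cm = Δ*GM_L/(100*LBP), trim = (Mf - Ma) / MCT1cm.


Formula: net trimming moment = Mf - Ma; MCT1cm = Δ*GM_L/(100*LBP); trim = net moment / MCT1cm
Step 1 — net trimming moment = 1775 - 3230 = -1455 t·m
Step 2 — MCT1cm = 11370 * 178.1 / (100 * 165.8) = 122.1349 t·m/cm
Step 3 — trim = -1455 / 122.1349 ≈ -11.913 cm (5 s.f.)

-11.913 cm


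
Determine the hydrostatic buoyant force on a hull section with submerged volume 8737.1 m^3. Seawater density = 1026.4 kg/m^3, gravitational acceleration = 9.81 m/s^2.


Formula: Fb = rho * g * V
Substituting: Fb = 1026.4 * 9.81 * 8737.1
Intermediate: 1026.4 * 9.81 = 10068.984
Result: Fb = 10068.984 * 8737.1 ≈ 87974000 N (5 s.f.)

87974000 N


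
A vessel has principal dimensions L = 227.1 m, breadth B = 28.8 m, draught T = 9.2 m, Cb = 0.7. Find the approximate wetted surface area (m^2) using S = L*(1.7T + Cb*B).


Formula: S = 1.7*L*T + V/T with V = Cb*L*B*T, i.e. S = L * (1.7*T + Cb*B)
Step 1 — 1.7*T = 1.7 * 9.2 = 15.64 m
Step 2 — Cb*B = 0.7 * 28.8 = 20.16 m
Step 3 — 1.7*T + Cb*B = 15.64 + 20.16 = 35.8 m
Step 4 — S = 227.1 * 35.8 ≈ 8130.2 m^2 (5 s.f.)

8130.2 m^2


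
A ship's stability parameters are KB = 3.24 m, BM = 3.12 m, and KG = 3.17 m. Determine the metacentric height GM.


Formula: GM = KB + BM - KG
Step 1 — KM = KB + BM = 3.24 + 3.12 = 6.36 m
Step 2 — GM = KM - KG = 6.36 - 3.17 = 3.19 m

3.19 m


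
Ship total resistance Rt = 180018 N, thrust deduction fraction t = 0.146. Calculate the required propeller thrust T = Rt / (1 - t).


Formula: T = Rt / (1 - t)
Step 1 — (1 - t) = 1 - 0.146 = 0.854
Step 2 — T = 180018 / 0.854 ≈ 210790 N (5 s.f.)

210790 N


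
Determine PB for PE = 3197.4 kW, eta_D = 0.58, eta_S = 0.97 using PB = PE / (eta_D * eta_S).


Formula: PB = PE / (eta_D * eta_S)
Step 1 — combined efficiency = eta_D * eta_S = 0.58 * 0.97 = 0.5626
Step 2 — PB = 3197.4 / 0.5626 ≈ 5683.3 kW (5 s.f.)

5683.3 kW


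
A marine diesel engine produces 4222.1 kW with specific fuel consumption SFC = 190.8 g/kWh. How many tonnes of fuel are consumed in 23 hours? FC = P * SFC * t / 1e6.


Formula: FC (tonnes) = P * SFC * t / 1,000,000
Step 1 — P * SFC * t = 4222.1 * 190.8 * 23 = 18528263.64 g
Step 2 — FC (tonnes) = 18528263.64 / 1,000,000 ≈ 18.528 tonnes (5 s.f.)

18.528 tonnes


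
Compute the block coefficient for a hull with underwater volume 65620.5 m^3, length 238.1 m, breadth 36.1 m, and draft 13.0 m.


Formula: Cb = V / (L * B * T)
Step 1 — L * B * T = 238.1 * 36.1 * 13.0 = 111740.33 m^3
Step 2 — Cb = 65620.5 / 111740.33 ≈ 0.58726 (5 s.f.)

0.58726


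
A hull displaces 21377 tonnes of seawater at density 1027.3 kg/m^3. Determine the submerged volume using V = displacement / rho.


Formula: V = mass / rho
Step 1 — convert tonnes to kg: 21377 t * 1000 = 21377000 kg
Step 2 — V = 21377000 / 1027.3 ≈ 20809 m^3 (5 s.f.)

20809 m^3


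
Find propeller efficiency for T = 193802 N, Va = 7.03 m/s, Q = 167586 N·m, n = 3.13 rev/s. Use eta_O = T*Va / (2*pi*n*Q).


Formula: eta = T * Va / (2 * pi * n * Q)
Step 1 — numerator = T * Va = 193802 * 7.03 = 1362428.06
Step 2 — 2 * pi * n = 2 * pi * 3.13 = 19.66637
Step 3 — denominator = 19.66637 * 167586 = 3295808.28
Step 4 — eta = 1362428.06 / 3295808.28 ≈ 0.41338 (5 s.f.)

0.41338


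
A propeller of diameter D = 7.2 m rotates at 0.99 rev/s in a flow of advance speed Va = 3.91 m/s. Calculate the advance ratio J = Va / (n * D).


Formula: J = Va / (n * D)
Step 1 — n * D = 0.99 * 7.2 = 7.128
Step 2 — J = 3.91 / 7.128 ≈ 0.54854 (5 s.f.)

0.54854


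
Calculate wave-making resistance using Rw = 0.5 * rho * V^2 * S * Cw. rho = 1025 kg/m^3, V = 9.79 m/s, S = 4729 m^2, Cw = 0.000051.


Formula: Rw = 0.5 * rho * V^2 * S * Cw
Step 1 — V^2 = 9.79^2 = 95.8441
Step 2 — 0.5 * rho * V^2 = 0.5 * 1025 * 95.8441 = 49120.10125
Step 3 — Rw = 49120.10125 * 4729 * 0.000051 ≈ 11847 N (5 s.f.)

11847 N


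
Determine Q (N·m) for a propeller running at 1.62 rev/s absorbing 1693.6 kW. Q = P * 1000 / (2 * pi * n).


Formula: Q = P_W / (2 * pi * n)
Step 1 — P_W = 1693.6 kW * 1000 = 1693600.0 W
Step 2 — 2 * pi * n = 2 * pi * 1.62 = 10.17876
Step 3 — Q = 1693600.0 / 10.17876 ≈ 166390 N·m (5 s.f.)

166390 N·m


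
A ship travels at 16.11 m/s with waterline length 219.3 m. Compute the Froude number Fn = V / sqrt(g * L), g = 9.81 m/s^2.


Formula: Fn = V / sqrt(g * L)
Step 1 — g * L = 9.81 * 219.3 = 2151.333
Step 2 — sqrt(g * L) = sqrt(2151.333) = 46.382464
Step 3 — Fn = 16.11 / 46.382464 ≈ 0.34733 (5 s.f.)

0.34733


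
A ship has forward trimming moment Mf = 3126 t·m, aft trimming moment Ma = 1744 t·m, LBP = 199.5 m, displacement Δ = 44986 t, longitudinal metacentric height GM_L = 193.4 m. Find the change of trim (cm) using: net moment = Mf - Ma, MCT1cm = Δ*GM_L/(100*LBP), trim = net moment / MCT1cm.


Formula: net trimming moment = Mf - Ma; MCT1cm = Δ*GM_L/(100*LBP); trim = net moment / MCT1cm
Step 1 — net trimming moment = 3126 - 1744 = 1382 t·m
Step 2 — MCT1cm = 44986 * 193.4 / (100 * 199.5) = 436.1049 t·m/cm
Step 3 — trim = 1382 / 436.1049 ≈ 3.1690 cm (5 s.f.)

3.1690 cm


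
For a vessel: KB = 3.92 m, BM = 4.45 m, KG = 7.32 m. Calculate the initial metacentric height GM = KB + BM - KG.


Formula: GM = KB + BM - KG
Step 1 — KM = KB + BM = 3.92 + 4.45 = 8.37 m
Step 2 — GM = KM - KG = 8.37 - 7.32 = 1.05 m

1.05 m


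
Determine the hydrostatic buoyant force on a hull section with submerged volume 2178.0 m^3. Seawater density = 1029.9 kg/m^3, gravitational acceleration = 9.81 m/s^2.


Formula: Fb = rho * g * V
Substituting: Fb = 1029.9 * 9.81 * 2178.0
Intermediate: 1029.9 * 9.81 = 10103.319
Result: Fb = 10103.319 * 2178.0 ≈ 22005000 N (5 s.f.)

22005000 N


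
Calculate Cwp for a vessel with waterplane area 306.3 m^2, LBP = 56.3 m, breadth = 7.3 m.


Formula: Cwp = Aw / (L * B)
Step 1 — L * B = 56.3 * 7.3 = 410.99 m^2
Step 2 — Cwp = 306.3 / 410.99 ≈ 0.74527 (5 s.f.)

0.74527


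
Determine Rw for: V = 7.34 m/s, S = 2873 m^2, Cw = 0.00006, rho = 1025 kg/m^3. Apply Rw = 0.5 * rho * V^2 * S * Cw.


Formula: Rw = 0.5 * rho * V^2 * S * Cw
Step 1 — V^2 = 7.34^2 = 53.8756
Step 2 — 0.5 * rho * V^2 = 0.5 * 1025 * 53.8756 = 27611.245
Step 3 — Rw = 27611.245 * 2873 * 0.00006 ≈ 4759.6 N (5 s.f.)

4759.6 N


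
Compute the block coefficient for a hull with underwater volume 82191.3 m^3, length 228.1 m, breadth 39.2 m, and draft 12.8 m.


Formula: Cb = V / (L * B * T)
Step 1 — L * B * T = 228.1 * 39.2 * 12.8 = 114451.456 m^3
Step 2 — Cb = 82191.3 / 114451.456 ≈ 0.71813 (5 s.f.)

0.71813


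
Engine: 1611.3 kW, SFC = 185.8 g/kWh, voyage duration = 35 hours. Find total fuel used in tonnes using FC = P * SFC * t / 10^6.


Formula: FC (tonnes) = P * SFC * t / 1,000,000
Step 1 — P * SFC * t = 1611.3 * 185.8 * 35 = 10478283.9 g
Step 2 — FC (tonnes) = 10478283.9 / 1,000,000 ≈ 10.478 tonnes (5 s.f.)

10.478 tonnes
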